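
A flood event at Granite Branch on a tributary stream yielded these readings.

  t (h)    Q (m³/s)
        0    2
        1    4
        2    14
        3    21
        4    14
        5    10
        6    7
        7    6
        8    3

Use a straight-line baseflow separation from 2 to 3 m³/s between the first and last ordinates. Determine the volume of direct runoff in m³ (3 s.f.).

V ≈ 2.11 × 10^5 m³

Direct-runoff ordinates (Q − Q_b): 0.00, 1.88, 11.75, 18.62, 11.50, 7.38, 4.25, 3.12, 0.00 m³/s.
ΣQ_DR = 58.50 m³/s.
With Δt = 1 h = 3600 s, V = ΣQ_DR · Δt = 58.50 × 3600 = 2.11 × 10^5 m³.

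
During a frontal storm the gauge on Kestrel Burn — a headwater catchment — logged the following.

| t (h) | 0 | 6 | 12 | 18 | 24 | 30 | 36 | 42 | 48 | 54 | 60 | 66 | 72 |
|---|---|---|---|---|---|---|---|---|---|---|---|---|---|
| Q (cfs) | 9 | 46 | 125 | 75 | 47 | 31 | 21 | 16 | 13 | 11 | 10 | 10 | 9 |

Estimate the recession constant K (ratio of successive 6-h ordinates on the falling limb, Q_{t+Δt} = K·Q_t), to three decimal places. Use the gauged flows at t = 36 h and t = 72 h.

K ≈ 0.868

Using the recession-limb readings at t = 36 h and t = 72 h: Q falls from 21 to 9 cfs over 6 intervals.
K = (Q₂/Q₁)^(1/6) = (9/21)^(1/6) = 0.868.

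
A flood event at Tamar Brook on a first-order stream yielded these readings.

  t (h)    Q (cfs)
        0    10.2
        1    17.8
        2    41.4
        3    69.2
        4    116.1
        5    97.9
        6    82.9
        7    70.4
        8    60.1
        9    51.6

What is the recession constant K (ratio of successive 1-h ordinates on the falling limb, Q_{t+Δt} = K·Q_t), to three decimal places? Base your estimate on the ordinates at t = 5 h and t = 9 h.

Using the recession-limb readings at t = 5 h and t = 9 h: Q falls from 97.9 to 51.6 cfs over 4 intervals.
K = (Q₂/Q₁)^(1/4) = (51.6/97.9)^(1/4) = 0.852.

K ≈ 0.852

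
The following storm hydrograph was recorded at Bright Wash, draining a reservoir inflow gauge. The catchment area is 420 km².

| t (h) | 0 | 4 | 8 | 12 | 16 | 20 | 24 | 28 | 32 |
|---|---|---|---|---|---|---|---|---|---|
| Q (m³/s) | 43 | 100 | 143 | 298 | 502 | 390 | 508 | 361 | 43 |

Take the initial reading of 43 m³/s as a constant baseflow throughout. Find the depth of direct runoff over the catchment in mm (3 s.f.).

Direct runoff: 0.0, 57.0, 100.0, 255.0, 459.0, 347.0, 465.0, 318.0, 0.0 m³/s; ΣQ_DR = 2001 m³/s.
V = ΣQ_DR · Δt = 2001 × 14400 s = 2.881 × 10^7 m³.
Over A = 420 km², depth = V / A = 68.6 mm.

d ≈ 68.6 mm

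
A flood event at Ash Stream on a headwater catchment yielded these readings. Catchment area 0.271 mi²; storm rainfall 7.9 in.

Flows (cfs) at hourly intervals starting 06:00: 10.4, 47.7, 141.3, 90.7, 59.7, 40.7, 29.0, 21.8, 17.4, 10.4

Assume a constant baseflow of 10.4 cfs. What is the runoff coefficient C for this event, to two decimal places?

ΣQ_DR = 365.1 cfs; V = ΣQ_DR·Δt = 1.314 × 10^6 ft³.
Runoff depth d = V / A = 2.088 in.
C = d / P = 2.088 / 7.9 = 0.26.

C ≈ 0.26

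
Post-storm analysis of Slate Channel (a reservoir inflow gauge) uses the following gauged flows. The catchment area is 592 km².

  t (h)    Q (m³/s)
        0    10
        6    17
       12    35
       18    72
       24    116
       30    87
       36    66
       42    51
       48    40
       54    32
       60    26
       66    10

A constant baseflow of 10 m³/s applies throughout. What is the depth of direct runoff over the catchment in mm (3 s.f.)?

Direct runoff: 0.0, 7.0, 25.0, 62.0, 106.0, 77.0, 56.0, 41.0, 30.0, 22.0, 16.0, 0.0 m³/s; ΣQ_DR = 442.0 m³/s.
V = ΣQ_DR · Δt = 442.0 × 21600 s = 9.547 × 10^6 m³.
Over A = 592 km², depth = V / A = 16.1 mm.

d ≈ 16.1 mm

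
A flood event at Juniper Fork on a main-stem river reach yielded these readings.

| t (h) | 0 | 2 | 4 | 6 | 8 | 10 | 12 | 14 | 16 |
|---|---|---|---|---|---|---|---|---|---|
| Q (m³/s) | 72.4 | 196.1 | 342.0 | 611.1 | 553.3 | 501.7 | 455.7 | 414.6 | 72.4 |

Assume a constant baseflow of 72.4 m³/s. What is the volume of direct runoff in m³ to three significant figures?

Direct-runoff ordinates (Q − Q_b): 0.0, 123.7, 269.6, 538.7, 480.9, 429.3, 383.3, 342.2, 0.0 m³/s.
ΣQ_DR = 2568 m³/s.
With Δt = 2 h = 7200 s, V = ΣQ_DR · Δt = 2568 × 7200 = 1.85 × 10^7 m³.

V ≈ 1.85 × 10^7 m³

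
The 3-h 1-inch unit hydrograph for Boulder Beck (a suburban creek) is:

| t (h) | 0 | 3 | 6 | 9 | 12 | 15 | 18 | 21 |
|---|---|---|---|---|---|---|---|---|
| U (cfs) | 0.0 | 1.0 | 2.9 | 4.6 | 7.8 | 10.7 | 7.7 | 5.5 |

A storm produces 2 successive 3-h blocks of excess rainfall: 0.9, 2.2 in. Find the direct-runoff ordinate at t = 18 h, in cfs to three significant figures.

By discrete convolution, Q_j = Σ (P_i / 1 in) · U_{j−i}.
At t = 18 h (j=6): Q = (0.9/1)·7.7 + (2.2/1)·10.7 = 30.5 cfs.

Q ≈ 30.5 cfs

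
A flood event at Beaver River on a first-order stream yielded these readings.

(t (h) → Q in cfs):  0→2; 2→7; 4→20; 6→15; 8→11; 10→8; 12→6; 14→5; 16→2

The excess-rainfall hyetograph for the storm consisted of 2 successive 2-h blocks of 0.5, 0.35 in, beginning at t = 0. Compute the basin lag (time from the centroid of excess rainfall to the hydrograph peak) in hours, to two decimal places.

t_L ≈ 2.18 h

Centroid of excess rainfall: t_c = Σ P_i·t̄_i / ΣP_i = 1.8235 h (block centres at 1, 3 h).
Hydrograph peak occurs at t = 4 h, so basin lag t_L = 4 − 1.8235 = 2.18 h.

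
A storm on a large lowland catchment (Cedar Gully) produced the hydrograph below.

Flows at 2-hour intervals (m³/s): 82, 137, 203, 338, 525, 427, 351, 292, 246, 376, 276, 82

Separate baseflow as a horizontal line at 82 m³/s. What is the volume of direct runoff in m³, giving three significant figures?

Direct-runoff ordinates (Q − Q_b): 0.0, 55.0, 121.0, 256.0, 443.0, 345.0, 269.0, 210.0, 164.0, 294.0, 194.0, 0.0 m³/s.
ΣQ_DR = 2351 m³/s.
With Δt = 2 h = 7200 s, V = ΣQ_DR · Δt = 2351 × 7200 = 1.69 × 10^7 m³.

V ≈ 1.69 × 10^7 m³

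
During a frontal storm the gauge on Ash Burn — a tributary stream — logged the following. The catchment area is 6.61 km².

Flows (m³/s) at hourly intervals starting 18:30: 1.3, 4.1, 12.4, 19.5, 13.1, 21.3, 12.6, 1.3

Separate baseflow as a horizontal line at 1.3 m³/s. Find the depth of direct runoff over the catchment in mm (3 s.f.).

Direct runoff: 0.0, 2.8, 11.1, 18.2, 11.8, 20.0, 11.3, 0.0 m³/s; ΣQ_DR = 75.20 m³/s.
V = ΣQ_DR · Δt = 75.20 × 3600 s = 2.707 × 10^5 m³.
Over A = 6.61 km², depth = V / A = 41.0 mm.

d ≈ 41.0 mm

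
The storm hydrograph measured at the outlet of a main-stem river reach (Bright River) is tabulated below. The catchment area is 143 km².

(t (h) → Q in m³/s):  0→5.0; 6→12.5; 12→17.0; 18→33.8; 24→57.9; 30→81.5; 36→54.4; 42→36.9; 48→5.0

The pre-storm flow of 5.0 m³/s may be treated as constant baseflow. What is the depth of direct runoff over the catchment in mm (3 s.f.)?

d ≈ 39.1 mm

Direct runoff: 0.0, 7.5, 12.0, 28.8, 52.9, 76.5, 49.4, 31.9, 0.0 m³/s; ΣQ_DR = 259.0 m³/s.
V = ΣQ_DR · Δt = 259.0 × 21600 s = 5.594 × 10^6 m³.
Over A = 143 km², depth = V / A = 39.1 mm.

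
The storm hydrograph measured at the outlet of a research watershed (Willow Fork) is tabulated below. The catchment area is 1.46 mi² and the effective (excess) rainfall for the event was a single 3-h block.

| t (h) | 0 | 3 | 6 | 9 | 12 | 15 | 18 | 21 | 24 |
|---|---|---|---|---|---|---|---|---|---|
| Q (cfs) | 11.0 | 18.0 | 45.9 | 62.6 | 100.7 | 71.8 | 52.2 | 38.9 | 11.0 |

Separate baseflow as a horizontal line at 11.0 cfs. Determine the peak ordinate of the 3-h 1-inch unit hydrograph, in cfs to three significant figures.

Direct runoff: 0.0, 7.0, 34.9, 51.6, 89.7, 60.8, 41.2, 27.9, 0.0 cfs; ΣQ_DR = 313.1 cfs, peak = 89.7 cfs.
Runoff depth d = ΣQ_DR·Δt / A = 313.1 × 10800 / (1.46 mi²) = 0.9969 in.
The 1-inch UH is the DRH scaled by (1 in)/d, so U_p = 89.7 × 1/0.9969 = 90.0 cfs.

U_p ≈ 90.0 cfs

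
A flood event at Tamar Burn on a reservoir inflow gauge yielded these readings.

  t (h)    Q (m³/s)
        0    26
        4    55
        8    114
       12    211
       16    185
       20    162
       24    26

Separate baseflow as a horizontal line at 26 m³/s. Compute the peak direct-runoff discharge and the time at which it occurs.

Subtracting baseflow gives direct-runoff ordinates: 0.0, 29.0, 88.0, 185.0, 159.0, 136.0, 0.0 m³/s.
The maximum is 185.0 m³/s, occurring at the reading for t = 12 h.

Q_p = 185.0 m³/s at t = 12 h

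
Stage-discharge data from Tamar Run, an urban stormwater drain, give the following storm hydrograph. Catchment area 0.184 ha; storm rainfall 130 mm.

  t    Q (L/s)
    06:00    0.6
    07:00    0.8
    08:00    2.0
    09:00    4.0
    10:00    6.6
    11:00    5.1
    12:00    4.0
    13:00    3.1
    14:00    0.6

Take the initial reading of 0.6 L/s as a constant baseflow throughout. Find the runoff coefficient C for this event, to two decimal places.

C ≈ 0.32

ΣQ_DR = 21.40 L/s; V = ΣQ_DR·Δt = 77040 L.
Runoff depth d = V / A = 41.87 mm.
C = d / P = 41.87 / 130 = 0.32.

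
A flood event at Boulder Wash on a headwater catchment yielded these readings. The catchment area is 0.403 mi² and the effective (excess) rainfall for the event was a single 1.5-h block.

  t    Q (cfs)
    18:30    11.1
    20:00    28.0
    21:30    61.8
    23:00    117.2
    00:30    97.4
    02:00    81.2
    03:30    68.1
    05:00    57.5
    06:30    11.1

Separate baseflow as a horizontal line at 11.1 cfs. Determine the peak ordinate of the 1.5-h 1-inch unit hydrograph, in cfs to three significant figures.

Direct runoff: 0.0, 16.9, 50.7, 106.1, 86.3, 70.1, 57.0, 46.4, 0.0 cfs; ΣQ_DR = 433.5 cfs, peak = 106.1 cfs.
Runoff depth d = ΣQ_DR·Δt / A = 433.5 × 5400 / (0.403 mi²) = 2.500 in.
The 1-inch UH is the DRH scaled by (1 in)/d, so U_p = 106.1 × 1/2.500 = 42.4 cfs.

U_p ≈ 42.4 cfs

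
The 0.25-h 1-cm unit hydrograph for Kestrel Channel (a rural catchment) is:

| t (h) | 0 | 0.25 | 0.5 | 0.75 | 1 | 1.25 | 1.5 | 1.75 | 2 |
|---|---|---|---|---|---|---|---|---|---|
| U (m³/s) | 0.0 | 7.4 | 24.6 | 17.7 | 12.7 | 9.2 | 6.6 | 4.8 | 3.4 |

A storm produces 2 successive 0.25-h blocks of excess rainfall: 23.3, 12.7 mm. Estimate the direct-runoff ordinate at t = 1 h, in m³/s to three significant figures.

By discrete convolution, Q_j = Σ (P_i / 10 mm) · U_{j−i}.
At t = 1 h (j=4): Q = (23.3/10)·12.7 + (12.7/10)·17.7 = 52.1 m³/s.

Q ≈ 52.1 m³/s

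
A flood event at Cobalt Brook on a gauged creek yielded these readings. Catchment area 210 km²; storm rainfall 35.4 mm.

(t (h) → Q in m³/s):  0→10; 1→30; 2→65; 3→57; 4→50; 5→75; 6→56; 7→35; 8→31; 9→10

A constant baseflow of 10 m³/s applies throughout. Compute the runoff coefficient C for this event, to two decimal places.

C ≈ 0.15

ΣQ_DR = 319.0 m³/s; V = ΣQ_DR·Δt = 1.148 × 10^6 m³.
Runoff depth d = V / A = 5.469 mm.
C = d / P = 5.469 / 35.4 = 0.15.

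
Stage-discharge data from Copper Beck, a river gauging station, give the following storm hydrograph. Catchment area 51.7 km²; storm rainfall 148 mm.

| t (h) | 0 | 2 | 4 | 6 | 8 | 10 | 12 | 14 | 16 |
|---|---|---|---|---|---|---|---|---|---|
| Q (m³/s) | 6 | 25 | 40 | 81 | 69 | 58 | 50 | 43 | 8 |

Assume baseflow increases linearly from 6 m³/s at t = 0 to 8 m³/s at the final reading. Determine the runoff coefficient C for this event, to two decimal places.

ΣQ_DR = 317.0 m³/s; V = ΣQ_DR·Δt = 2.282 × 10^6 m³.
Runoff depth d = V / A = 44.15 mm.
C = d / P = 44.15 / 148 = 0.30.

C ≈ 0.30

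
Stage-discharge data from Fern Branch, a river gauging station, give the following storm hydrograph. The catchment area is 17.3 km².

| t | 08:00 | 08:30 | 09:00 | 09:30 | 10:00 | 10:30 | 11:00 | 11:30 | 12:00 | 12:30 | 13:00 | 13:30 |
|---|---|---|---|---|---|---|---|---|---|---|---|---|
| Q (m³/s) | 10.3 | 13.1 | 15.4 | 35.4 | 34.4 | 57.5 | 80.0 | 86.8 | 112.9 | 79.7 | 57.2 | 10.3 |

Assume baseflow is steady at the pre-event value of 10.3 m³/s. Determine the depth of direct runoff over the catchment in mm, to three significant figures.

d ≈ 48.8 mm

Direct runoff: 0.0, 2.8, 5.1, 25.1, 24.1, 47.2, 69.7, 76.5, 102.6, 69.4, 46.9, 0.0 m³/s; ΣQ_DR = 469.4 m³/s.
V = ΣQ_DR · Δt = 469.4 × 1800 s = 8.449 × 10^5 m³.
Over A = 17.3 km², depth = V / A = 48.8 mm.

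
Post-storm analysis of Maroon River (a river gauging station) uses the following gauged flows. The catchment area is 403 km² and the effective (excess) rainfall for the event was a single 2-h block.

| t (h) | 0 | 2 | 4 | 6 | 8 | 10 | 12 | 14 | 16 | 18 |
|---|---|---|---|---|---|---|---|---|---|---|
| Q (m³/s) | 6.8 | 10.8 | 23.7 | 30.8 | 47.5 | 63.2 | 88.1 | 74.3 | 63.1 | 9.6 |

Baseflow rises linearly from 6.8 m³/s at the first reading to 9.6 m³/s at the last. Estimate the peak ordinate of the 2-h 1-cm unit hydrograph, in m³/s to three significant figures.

U_p ≈ 132 m³/s

Direct runoff: 0.00, 3.69, 16.28, 23.07, 39.46, 54.84, 79.43, 65.32, 53.81, 0.00 m³/s; ΣQ_DR = 335.9 m³/s, peak = 79.43 m³/s.
Runoff depth d = ΣQ_DR·Δt / A = 335.9 × 7200 / (403 km²) = 6.001 mm.
The 1-cm UH is the DRH scaled by (10 mm)/d, so U_p = 79.43 × 10/6.001 = 132 m³/s.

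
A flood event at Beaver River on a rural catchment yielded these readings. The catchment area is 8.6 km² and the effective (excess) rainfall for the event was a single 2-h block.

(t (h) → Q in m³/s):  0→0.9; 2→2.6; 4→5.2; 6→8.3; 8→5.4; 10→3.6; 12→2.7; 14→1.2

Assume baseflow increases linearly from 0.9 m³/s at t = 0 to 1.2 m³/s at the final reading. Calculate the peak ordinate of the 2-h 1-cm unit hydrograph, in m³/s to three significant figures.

U_p ≈ 4.04 m³/s

Direct runoff: 0.00, 1.66, 4.21, 7.27, 4.33, 2.49, 1.54, 0.00 m³/s; ΣQ_DR = 21.50 m³/s, peak = 7.27 m³/s.
Runoff depth d = ΣQ_DR·Δt / A = 21.50 × 7200 / (8.6 km²) = 18.00 mm.
The 1-cm UH is the DRH scaled by (10 mm)/d, so U_p = 7.27 × 10/18.00 = 4.04 m³/s.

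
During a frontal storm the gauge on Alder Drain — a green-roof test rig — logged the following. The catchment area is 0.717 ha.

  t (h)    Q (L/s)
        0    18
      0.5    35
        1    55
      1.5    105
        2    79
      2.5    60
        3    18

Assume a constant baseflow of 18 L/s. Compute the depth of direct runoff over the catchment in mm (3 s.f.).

Direct runoff: 0.0, 17.0, 37.0, 87.0, 61.0, 42.0, 0.0 L/s; ΣQ_DR = 244.0 L/s.
V = ΣQ_DR · Δt = 244.0 × 1800 s = 4.392 × 10^5 L.
Over A = 0.717 ha, depth = V / A = 61.3 mm.

d ≈ 61.3 mm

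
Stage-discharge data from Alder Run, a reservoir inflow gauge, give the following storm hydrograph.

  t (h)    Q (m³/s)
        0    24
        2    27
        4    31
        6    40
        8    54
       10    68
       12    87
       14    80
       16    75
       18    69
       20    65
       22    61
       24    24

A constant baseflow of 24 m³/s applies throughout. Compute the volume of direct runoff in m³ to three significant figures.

V ≈ 2.83 × 10^6 m³

Direct-runoff ordinates (Q − Q_b): 0.0, 3.0, 7.0, 16.0, 30.0, 44.0, 63.0, 56.0, 51.0, 45.0, 41.0, 37.0, 0.0 m³/s.
ΣQ_DR = 393.0 m³/s.
With Δt = 2 h = 7200 s, V = ΣQ_DR · Δt = 393.0 × 7200 = 2.83 × 10^6 m³.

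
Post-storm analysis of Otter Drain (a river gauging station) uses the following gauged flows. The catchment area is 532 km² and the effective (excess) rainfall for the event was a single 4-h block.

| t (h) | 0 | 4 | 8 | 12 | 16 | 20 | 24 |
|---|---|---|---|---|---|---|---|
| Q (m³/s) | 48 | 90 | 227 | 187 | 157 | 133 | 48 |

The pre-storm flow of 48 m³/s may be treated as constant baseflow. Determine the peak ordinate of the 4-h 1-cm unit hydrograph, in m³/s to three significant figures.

U_p ≈ 119 m³/s

Direct runoff: 0.0, 42.0, 179.0, 139.0, 109.0, 85.0, 0.0 m³/s; ΣQ_DR = 554.0 m³/s, peak = 179.0 m³/s.
Runoff depth d = ΣQ_DR·Δt / A = 554.0 × 14400 / (532 km²) = 15.00 mm.
The 1-cm UH is the DRH scaled by (10 mm)/d, so U_p = 179.0 × 10/15.00 = 119 m³/s.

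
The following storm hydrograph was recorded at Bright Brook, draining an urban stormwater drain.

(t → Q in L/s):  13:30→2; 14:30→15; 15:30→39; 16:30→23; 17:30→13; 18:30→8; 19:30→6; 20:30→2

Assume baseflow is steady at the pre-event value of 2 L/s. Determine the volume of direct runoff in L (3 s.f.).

Direct-runoff ordinates (Q − Q_b): 0.0, 13.0, 37.0, 21.0, 11.0, 6.0, 4.0, 0.0 L/s.
ΣQ_DR = 92.00 L/s.
With Δt = 1 h = 3600 s, V = ΣQ_DR · Δt = 92.00 × 3600 = 3.31 × 10^5 L.

V ≈ 3.31 × 10^5 L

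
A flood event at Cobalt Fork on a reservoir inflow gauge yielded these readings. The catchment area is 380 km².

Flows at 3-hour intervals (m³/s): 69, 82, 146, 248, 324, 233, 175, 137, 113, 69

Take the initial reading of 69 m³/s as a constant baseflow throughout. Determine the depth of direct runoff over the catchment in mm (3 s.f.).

Direct runoff: 0.0, 13.0, 77.0, 179.0, 255.0, 164.0, 106.0, 68.0, 44.0, 0.0 m³/s; ΣQ_DR = 906.0 m³/s.
V = ΣQ_DR · Δt = 906.0 × 10800 s = 9.785 × 10^6 m³.
Over A = 380 km², depth = V / A = 25.7 mm.

d ≈ 25.7 mm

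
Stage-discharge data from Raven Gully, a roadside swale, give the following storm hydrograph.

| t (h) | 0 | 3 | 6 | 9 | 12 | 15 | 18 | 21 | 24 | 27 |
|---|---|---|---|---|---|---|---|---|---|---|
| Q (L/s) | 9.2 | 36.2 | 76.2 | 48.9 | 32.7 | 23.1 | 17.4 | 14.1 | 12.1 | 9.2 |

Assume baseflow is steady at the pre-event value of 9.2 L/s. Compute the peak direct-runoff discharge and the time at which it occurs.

Subtracting baseflow gives direct-runoff ordinates: 0.0, 27.0, 67.0, 39.7, 23.5, 13.9, 8.2, 4.9, 2.9, 0.0 L/s.
The maximum is 67.0 L/s, occurring at the reading for t = 6 h.

Q_p = 67.0 L/s at t = 6 h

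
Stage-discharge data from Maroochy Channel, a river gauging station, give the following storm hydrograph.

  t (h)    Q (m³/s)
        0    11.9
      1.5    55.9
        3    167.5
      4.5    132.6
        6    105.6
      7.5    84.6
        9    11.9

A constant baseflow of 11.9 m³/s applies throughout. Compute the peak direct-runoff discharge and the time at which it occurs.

Subtracting baseflow gives direct-runoff ordinates: 0.0, 44.0, 155.6, 120.7, 93.7, 72.7, 0.0 m³/s.
The maximum is 155.6 m³/s, occurring at the reading for t = 3 h.

Q_p = 155.6 m³/s at t = 3 h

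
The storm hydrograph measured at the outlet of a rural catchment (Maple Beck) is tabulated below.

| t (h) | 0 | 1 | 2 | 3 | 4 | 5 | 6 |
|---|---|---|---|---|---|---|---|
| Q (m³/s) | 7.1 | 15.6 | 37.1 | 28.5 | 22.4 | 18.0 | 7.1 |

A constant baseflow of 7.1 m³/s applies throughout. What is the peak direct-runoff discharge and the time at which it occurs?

Subtracting baseflow gives direct-runoff ordinates: 0.0, 8.5, 30.0, 21.4, 15.3, 10.9, 0.0 m³/s.
The maximum is 30.0 m³/s, occurring at the reading for t = 2 h.

Q_p = 30.0 m³/s at t = 2 h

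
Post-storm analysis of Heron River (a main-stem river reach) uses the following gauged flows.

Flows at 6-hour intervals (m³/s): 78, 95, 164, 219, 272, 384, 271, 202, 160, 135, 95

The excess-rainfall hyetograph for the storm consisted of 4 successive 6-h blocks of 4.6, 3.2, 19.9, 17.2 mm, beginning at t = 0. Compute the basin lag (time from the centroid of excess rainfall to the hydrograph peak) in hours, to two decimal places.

t_L ≈ 14.36 h

Centroid of excess rainfall: t_c = Σ P_i·t̄_i / ΣP_i = 15.6414 h (block centres at 3, 9, 15, 21 h).
Hydrograph peak occurs at t = 30 h, so basin lag t_L = 30 − 15.6414 = 14.36 h.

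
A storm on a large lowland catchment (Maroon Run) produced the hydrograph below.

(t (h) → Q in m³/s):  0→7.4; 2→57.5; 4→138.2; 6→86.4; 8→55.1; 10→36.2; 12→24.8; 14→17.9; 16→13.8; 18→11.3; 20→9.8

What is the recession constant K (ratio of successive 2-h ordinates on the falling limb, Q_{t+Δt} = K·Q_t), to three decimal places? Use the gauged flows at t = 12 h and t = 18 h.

Using the recession-limb readings at t = 12 h and t = 18 h: Q falls from 24.8 to 11.3 m³/s over 3 intervals.
K = (Q₂/Q₁)^(1/3) = (11.3/24.8)^(1/3) = 0.770.

K ≈ 0.770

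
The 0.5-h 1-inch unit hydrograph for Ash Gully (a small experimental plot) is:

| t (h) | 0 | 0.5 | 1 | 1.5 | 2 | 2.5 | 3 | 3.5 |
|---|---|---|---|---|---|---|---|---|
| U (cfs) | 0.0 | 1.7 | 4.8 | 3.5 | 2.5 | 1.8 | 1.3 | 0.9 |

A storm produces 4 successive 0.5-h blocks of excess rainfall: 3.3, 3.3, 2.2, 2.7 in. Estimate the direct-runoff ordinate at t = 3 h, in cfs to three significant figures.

Q ≈ 25.2 cfs

By discrete convolution, Q_j = Σ (P_i / 1 in) · U_{j−i}.
At t = 3 h (j=6): Q = (3.3/1)·1.3 + (3.3/1)·1.8 + (2.2/1)·2.5 + (2.7/1)·3.5 = 25.2 cfs.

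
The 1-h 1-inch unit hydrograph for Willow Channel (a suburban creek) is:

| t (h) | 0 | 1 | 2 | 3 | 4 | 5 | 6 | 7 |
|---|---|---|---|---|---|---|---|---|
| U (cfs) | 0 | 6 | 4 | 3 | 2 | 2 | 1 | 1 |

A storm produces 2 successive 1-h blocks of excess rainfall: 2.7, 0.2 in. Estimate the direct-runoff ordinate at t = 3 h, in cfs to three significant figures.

By discrete convolution, Q_j = Σ (P_i / 1 in) · U_{j−i}.
At t = 3 h (j=3): Q = (2.7/1)·3 + (0.2/1)·4 = 8.90 cfs.

Q ≈ 8.90 cfs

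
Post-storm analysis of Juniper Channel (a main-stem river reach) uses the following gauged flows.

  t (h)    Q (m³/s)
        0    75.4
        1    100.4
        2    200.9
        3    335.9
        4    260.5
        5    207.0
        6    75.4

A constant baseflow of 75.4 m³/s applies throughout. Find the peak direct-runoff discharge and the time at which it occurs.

Q_p = 260.5 m³/s at t = 3 h

Subtracting baseflow gives direct-runoff ordinates: 0.0, 25.0, 125.5, 260.5, 185.1, 131.6, 0.0 m³/s.
The maximum is 260.5 m³/s, occurring at the reading for t = 3 h.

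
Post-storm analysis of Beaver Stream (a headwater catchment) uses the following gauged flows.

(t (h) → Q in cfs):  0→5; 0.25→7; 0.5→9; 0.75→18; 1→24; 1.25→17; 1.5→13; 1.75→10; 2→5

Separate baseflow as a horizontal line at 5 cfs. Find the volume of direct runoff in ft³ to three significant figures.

Direct-runoff ordinates (Q − Q_b): 0.0, 2.0, 4.0, 13.0, 19.0, 12.0, 8.0, 5.0, 0.0 cfs.
ΣQ_DR = 63.00 cfs.
With Δt = 0.25 h = 900 s, V = ΣQ_DR · Δt = 63.00 × 900 = 56700 ft³.

V ≈ 56700 ft³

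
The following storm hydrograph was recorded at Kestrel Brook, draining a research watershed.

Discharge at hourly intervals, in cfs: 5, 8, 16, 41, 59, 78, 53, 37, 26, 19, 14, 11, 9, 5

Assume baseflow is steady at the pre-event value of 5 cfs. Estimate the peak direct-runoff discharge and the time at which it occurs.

Q_p = 73.0 cfs at t = 5 h

Subtracting baseflow gives direct-runoff ordinates: 0.0, 3.0, 11.0, 36.0, 54.0, 73.0, 48.0, 32.0, 21.0, 14.0, 9.0, 6.0, 4.0, 0.0 cfs.
The maximum is 73.0 cfs, occurring at the reading for t = 5 h.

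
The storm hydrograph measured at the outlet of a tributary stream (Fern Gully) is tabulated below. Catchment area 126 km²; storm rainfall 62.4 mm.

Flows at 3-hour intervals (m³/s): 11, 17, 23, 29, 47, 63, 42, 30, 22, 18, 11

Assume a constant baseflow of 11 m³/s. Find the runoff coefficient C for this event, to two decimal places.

ΣQ_DR = 192.0 m³/s; V = ΣQ_DR·Δt = 2.074 × 10^6 m³.
Runoff depth d = V / A = 16.46 mm.
C = d / P = 16.46 / 62.4 = 0.26.

C ≈ 0.26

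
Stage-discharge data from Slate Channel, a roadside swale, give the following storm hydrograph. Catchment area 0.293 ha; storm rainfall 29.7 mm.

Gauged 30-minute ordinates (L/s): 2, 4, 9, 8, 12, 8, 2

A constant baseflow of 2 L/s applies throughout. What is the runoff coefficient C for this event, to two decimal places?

ΣQ_DR = 31.00 L/s; V = ΣQ_DR·Δt = 55800 L.
Runoff depth d = V / A = 19.04 mm.
C = d / P = 19.04 / 29.7 = 0.64.

C ≈ 0.64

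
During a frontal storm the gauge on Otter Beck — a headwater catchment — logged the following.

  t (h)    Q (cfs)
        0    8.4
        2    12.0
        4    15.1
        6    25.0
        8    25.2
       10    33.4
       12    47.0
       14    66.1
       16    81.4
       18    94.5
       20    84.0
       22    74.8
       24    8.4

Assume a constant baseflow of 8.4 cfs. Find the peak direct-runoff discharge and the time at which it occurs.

Q_p = 86.1 cfs at t = 18 h

Subtracting baseflow gives direct-runoff ordinates: 0.0, 3.6, 6.7, 16.6, 16.8, 25.0, 38.6, 57.7, 73.0, 86.1, 75.6, 66.4, 0.0 cfs.
The maximum is 86.1 cfs, occurring at the reading for t = 18 h.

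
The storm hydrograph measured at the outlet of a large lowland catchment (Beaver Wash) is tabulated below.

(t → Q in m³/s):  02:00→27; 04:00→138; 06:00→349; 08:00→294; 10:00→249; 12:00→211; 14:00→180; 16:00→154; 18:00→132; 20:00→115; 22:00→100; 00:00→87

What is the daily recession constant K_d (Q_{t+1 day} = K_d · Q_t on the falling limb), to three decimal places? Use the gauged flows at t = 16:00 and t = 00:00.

Between t = 16:00 and t = 00:00 the flow falls from 154 to 87 m³/s over 4×2 h = 8 h.
Per-interval ratio K = (87/154)^(1/4) = 0.8670; K_d = K^(24/2) = 0.180.

K_d ≈ 0.180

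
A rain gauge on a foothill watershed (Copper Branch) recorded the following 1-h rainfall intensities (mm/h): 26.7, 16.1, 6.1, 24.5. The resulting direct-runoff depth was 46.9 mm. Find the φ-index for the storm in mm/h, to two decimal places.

Only the 3 blocks with intensity above φ contribute runoff: 26.7, 16.1, 24.5 mm/h.
Σ(I−φ)·Δt = d  ⇒  (26.7+16.1+24.5 − 3φ)·1 = 46.9
φ = (67.30 − 46.9/1) / 3 = 6.80 mm/h.

φ ≈ 6.80 mm/h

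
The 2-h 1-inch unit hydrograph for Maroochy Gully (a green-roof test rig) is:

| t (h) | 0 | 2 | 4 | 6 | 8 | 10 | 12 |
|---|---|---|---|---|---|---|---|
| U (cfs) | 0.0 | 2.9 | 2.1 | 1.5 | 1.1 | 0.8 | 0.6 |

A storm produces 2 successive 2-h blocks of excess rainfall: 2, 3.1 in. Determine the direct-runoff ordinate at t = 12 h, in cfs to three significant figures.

Q ≈ 3.68 cfs

By discrete convolution, Q_j = Σ (P_i / 1 in) · U_{j−i}.
At t = 12 h (j=6): Q = (2/1)·0.6 + (3.1/1)·0.8 = 3.68 cfs.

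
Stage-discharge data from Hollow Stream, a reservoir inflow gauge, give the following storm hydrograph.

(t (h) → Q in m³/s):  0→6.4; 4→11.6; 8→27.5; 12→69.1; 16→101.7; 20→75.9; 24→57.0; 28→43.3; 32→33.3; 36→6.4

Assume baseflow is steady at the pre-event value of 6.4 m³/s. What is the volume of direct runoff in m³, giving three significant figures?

V ≈ 5.30 × 10^6 m³

Direct-runoff ordinates (Q − Q_b): 0.0, 5.2, 21.1, 62.7, 95.3, 69.5, 50.6, 36.9, 26.9, 0.0 m³/s.
ΣQ_DR = 368.2 m³/s.
With Δt = 4 h = 14400 s, V = ΣQ_DR · Δt = 368.2 × 14400 = 5.30 × 10^6 m³.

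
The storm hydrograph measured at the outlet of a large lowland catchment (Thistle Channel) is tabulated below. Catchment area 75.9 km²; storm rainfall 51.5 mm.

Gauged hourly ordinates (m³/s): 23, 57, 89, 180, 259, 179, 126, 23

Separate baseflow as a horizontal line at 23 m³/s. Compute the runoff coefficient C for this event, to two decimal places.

ΣQ_DR = 752.0 m³/s; V = ΣQ_DR·Δt = 2.707 × 10^6 m³.
Runoff depth d = V / A = 35.67 mm.
C = d / P = 35.67 / 51.5 = 0.69.

C ≈ 0.69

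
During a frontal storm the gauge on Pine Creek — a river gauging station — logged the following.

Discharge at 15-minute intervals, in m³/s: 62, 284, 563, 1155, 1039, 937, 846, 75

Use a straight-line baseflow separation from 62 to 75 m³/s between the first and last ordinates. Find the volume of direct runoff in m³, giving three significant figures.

Direct-runoff ordinates (Q − Q_b): 0.00, 220.14, 497.29, 1087.43, 969.57, 865.71, 772.86, 0.00 m³/s.
ΣQ_DR = 4413 m³/s.
With Δt = 0.25 h = 900 s, V = ΣQ_DR · Δt = 4413 × 900 = 3.97 × 10^6 m³.

V ≈ 3.97 × 10^6 m³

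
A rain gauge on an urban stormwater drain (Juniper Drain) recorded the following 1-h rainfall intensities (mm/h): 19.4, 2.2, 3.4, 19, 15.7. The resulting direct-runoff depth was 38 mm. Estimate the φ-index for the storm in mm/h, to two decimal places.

φ ≈ 5.37 mm/h

Only the 3 blocks with intensity above φ contribute runoff: 19.4, 19, 15.7 mm/h.
Σ(I−φ)·Δt = d  ⇒  (19.4+19+15.7 − 3φ)·1 = 38
φ = (54.10 − 38/1) / 3 = 5.37 mm/h.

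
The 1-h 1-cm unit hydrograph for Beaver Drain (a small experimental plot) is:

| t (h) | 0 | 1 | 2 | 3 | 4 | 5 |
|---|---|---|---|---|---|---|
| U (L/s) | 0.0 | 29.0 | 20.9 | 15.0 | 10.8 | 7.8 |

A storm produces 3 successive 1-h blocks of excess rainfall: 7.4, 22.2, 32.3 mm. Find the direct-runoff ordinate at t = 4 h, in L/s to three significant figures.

Q ≈ 109 L/s

By discrete convolution, Q_j = Σ (P_i / 10 mm) · U_{j−i}.
At t = 4 h (j=4): Q = (7.4/10)·10.8 + (22.2/10)·15.0 + (32.3/10)·20.9 = 109 L/s.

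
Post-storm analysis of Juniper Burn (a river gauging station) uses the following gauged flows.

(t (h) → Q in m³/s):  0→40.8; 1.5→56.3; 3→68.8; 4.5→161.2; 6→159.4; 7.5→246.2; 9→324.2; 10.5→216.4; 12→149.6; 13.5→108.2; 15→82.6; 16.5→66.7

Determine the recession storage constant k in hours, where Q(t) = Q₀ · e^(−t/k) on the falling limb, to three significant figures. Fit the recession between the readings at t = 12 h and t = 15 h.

k ≈ 5.05 h

On the falling limb, Q drops from 149.6 to 82.6 m³/s between t = 12 h and t = 15 h (Δt = 3 h).
k = −Δt / ln(Q₂/Q₁) = −3 / ln(82.6/149.6) = 5.05 h.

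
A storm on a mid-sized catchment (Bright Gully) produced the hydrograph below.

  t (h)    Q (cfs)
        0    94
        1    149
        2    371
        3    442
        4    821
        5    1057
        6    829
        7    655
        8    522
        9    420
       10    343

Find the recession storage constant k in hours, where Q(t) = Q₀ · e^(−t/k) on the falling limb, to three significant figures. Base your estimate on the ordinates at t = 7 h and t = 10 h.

k ≈ 4.64 h

On the falling limb, Q drops from 655 to 343 cfs between t = 7 h and t = 10 h (Δt = 3 h).
k = −Δt / ln(Q₂/Q₁) = −3 / ln(343/655) = 4.64 h.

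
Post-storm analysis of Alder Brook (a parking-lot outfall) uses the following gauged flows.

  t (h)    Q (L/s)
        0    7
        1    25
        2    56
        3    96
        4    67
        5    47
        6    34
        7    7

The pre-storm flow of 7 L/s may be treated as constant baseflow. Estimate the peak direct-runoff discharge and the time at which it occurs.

Q_p = 89.0 L/s at t = 3 h

Subtracting baseflow gives direct-runoff ordinates: 0.0, 18.0, 49.0, 89.0, 60.0, 40.0, 27.0, 0.0 L/s.
The maximum is 89.0 L/s, occurring at the reading for t = 3 h.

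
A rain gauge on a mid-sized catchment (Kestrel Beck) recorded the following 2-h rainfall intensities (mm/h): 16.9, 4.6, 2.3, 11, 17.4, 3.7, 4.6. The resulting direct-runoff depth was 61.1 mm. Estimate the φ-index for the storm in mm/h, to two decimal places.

Only the 3 blocks with intensity above φ contribute runoff: 16.9, 11, 17.4 mm/h.
Σ(I−φ)·Δt = d  ⇒  (16.9+11+17.4 − 3φ)·2 = 61.1
φ = (45.30 − 61.1/2) / 3 = 4.92 mm/h.

φ ≈ 4.92 mm/h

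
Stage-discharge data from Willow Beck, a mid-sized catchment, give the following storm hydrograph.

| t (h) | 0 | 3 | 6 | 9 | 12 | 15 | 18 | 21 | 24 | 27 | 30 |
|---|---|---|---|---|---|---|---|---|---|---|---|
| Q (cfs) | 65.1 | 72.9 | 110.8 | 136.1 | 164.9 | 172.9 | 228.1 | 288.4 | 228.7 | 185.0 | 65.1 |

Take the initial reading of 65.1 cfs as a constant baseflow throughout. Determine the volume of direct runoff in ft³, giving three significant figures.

V ≈ 1.08 × 10^7 ft³

Direct-runoff ordinates (Q − Q_b): 0.0, 7.8, 45.7, 71.0, 99.8, 107.8, 163.0, 223.3, 163.6, 119.9, 0.0 cfs.
ΣQ_DR = 1002 cfs.
With Δt = 3 h = 10800 s, V = ΣQ_DR · Δt = 1002 × 10800 = 1.08 × 10^7 ft³.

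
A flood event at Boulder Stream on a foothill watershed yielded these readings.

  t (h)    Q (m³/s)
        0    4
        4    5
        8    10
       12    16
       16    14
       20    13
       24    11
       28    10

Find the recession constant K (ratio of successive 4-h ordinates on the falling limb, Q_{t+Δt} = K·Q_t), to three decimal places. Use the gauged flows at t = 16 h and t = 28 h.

Using the recession-limb readings at t = 16 h and t = 28 h: Q falls from 14 to 10 m³/s over 3 intervals.
K = (Q₂/Q₁)^(1/3) = (10/14)^(1/3) = 0.894.

K ≈ 0.894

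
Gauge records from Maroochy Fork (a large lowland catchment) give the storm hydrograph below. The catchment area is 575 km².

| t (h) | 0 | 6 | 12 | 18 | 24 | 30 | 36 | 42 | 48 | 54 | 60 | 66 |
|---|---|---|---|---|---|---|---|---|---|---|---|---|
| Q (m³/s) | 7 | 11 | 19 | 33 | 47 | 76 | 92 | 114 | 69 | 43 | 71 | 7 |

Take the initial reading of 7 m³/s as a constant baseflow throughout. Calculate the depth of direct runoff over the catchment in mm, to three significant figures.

Direct runoff: 0.0, 4.0, 12.0, 26.0, 40.0, 69.0, 85.0, 107.0, 62.0, 36.0, 64.0, 0.0 m³/s; ΣQ_DR = 505.0 m³/s.
V = ΣQ_DR · Δt = 505.0 × 21600 s = 1.091 × 10^7 m³.
Over A = 575 km², depth = V / A = 19.0 mm.

d ≈ 19.0 mm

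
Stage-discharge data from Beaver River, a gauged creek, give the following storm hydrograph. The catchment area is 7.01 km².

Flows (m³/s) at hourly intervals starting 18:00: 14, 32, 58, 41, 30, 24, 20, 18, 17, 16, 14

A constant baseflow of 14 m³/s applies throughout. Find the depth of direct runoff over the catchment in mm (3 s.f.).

d ≈ 66.8 mm

Direct runoff: 0.0, 18.0, 44.0, 27.0, 16.0, 10.0, 6.0, 4.0, 3.0, 2.0, 0.0 m³/s; ΣQ_DR = 130.0 m³/s.
V = ΣQ_DR · Δt = 130.0 × 3600 s = 4.680 × 10^5 m³.
Over A = 7.01 km², depth = V / A = 66.8 mm.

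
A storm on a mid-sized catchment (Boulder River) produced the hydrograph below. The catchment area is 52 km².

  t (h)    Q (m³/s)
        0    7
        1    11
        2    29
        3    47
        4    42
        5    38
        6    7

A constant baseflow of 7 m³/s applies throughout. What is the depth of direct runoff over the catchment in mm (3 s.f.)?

Direct runoff: 0.0, 4.0, 22.0, 40.0, 35.0, 31.0, 0.0 m³/s; ΣQ_DR = 132.0 m³/s.
V = ΣQ_DR · Δt = 132.0 × 3600 s = 4.752 × 10^5 m³.
Over A = 52 km², depth = V / A = 9.14 mm.

d ≈ 9.14 mm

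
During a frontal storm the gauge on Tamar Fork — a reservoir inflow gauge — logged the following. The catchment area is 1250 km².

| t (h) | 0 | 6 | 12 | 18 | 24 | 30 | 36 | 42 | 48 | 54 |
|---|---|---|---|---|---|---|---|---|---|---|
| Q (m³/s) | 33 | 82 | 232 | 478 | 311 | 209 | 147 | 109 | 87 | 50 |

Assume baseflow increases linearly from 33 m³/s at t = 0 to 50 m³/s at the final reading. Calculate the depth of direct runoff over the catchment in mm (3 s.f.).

d ≈ 22.9 mm

Direct runoff: 0.00, 47.11, 195.22, 439.33, 270.44, 166.56, 102.67, 62.78, 38.89, 0.00 m³/s; ΣQ_DR = 1323 m³/s.
V = ΣQ_DR · Δt = 1323 × 21600 s = 2.858 × 10^7 m³.
Over A = 1250 km², depth = V / A = 22.9 mm.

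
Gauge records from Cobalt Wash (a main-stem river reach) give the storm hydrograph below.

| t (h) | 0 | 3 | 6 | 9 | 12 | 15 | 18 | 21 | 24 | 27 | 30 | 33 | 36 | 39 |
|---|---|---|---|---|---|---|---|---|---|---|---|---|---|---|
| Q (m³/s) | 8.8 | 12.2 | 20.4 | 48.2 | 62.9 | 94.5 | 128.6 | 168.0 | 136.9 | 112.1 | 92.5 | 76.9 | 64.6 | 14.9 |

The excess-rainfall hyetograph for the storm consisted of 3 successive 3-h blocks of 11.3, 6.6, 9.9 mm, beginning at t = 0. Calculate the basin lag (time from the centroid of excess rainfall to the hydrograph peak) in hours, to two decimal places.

Centroid of excess rainfall: t_c = Σ P_i·t̄_i / ΣP_i = 4.3489 h (block centres at 1.5, 4.5, 7.5 h).
Hydrograph peak occurs at t = 21 h, so basin lag t_L = 21 − 4.3489 = 16.65 h.

t_L ≈ 16.65 h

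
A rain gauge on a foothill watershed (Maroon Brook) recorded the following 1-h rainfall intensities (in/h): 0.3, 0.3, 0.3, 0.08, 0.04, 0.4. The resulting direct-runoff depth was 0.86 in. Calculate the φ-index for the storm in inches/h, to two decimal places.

Only the 4 blocks with intensity above φ contribute runoff: 0.3, 0.3, 0.3, 0.4 in/h.
Σ(I−φ)·Δt = d  ⇒  (0.3+0.3+0.3+0.4 − 4φ)·1 = 0.86
φ = (1.300 − 0.86/1) / 4 = 0.11 in/h.

φ ≈ 0.11 in/h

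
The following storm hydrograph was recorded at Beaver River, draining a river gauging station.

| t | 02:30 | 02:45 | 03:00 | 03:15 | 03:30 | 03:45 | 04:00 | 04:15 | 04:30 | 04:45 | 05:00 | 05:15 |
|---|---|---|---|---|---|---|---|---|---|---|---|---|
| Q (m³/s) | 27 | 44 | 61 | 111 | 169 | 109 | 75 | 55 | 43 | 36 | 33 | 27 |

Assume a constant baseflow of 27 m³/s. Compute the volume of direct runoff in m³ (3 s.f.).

V ≈ 4.19 × 10^5 m³

Direct-runoff ordinates (Q − Q_b): 0.0, 17.0, 34.0, 84.0, 142.0, 82.0, 48.0, 28.0, 16.0, 9.0, 6.0, 0.0 m³/s.
ΣQ_DR = 466.0 m³/s.
With Δt = 0.25 h = 900 s, V = ΣQ_DR · Δt = 466.0 × 900 = 4.19 × 10^5 m³.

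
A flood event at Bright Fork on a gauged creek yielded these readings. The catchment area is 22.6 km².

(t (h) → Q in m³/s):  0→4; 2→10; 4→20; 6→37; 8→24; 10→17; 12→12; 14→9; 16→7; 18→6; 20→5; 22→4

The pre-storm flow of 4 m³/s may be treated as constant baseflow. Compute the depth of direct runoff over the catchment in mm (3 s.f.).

Direct runoff: 0.0, 6.0, 16.0, 33.0, 20.0, 13.0, 8.0, 5.0, 3.0, 2.0, 1.0, 0.0 m³/s; ΣQ_DR = 107.0 m³/s.
V = ΣQ_DR · Δt = 107.0 × 7200 s = 7.704 × 10^5 m³.
Over A = 22.6 km², depth = V / A = 34.1 mm.

d ≈ 34.1 mm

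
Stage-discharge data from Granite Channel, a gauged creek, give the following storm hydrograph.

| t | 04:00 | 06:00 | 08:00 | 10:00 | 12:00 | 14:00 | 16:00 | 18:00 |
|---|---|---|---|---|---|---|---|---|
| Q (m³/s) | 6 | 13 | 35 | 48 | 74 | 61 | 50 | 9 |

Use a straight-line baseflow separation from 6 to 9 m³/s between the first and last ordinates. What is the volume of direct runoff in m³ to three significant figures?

V ≈ 1.70 × 10^6 m³

Direct-runoff ordinates (Q − Q_b): 0.00, 6.57, 28.14, 40.71, 66.29, 52.86, 41.43, 0.00 m³/s.
ΣQ_DR = 236.0 m³/s.
With Δt = 2 h = 7200 s, V = ΣQ_DR · Δt = 236.0 × 7200 = 1.70 × 10^6 m³.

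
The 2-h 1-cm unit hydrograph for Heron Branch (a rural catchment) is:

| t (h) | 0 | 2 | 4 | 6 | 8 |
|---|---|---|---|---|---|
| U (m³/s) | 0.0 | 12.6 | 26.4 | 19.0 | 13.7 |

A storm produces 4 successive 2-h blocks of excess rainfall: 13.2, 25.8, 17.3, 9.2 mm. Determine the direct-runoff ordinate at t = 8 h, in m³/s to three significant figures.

Q ≈ 124 m³/s

By discrete convolution, Q_j = Σ (P_i / 10 mm) · U_{j−i}.
At t = 8 h (j=4): Q = (13.2/10)·13.7 + (25.8/10)·19.0 + (17.3/10)·26.4 + (9.2/10)·12.6 = 124 m³/s.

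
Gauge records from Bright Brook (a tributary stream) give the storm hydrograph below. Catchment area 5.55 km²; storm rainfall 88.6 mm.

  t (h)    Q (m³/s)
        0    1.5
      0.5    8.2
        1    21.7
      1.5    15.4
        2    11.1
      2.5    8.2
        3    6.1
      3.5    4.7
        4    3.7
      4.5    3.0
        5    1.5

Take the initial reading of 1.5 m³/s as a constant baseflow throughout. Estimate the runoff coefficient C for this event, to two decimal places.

ΣQ_DR = 68.60 m³/s; V = ΣQ_DR·Δt = 1.235 × 10^5 m³.
Runoff depth d = V / A = 22.25 mm.
C = d / P = 22.25 / 88.6 = 0.25.

C ≈ 0.25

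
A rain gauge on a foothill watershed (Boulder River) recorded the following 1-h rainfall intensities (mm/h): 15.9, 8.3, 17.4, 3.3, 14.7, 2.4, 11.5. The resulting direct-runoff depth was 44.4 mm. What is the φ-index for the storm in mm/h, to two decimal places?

Only the 5 blocks with intensity above φ contribute runoff: 15.9, 8.3, 17.4, 14.7, 11.5 mm/h.
Σ(I−φ)·Δt = d  ⇒  (15.9+8.3+17.4+14.7+11.5 − 5φ)·1 = 44.4
φ = (67.80 − 44.4/1) / 5 = 4.68 mm/h.

φ ≈ 4.68 mm/h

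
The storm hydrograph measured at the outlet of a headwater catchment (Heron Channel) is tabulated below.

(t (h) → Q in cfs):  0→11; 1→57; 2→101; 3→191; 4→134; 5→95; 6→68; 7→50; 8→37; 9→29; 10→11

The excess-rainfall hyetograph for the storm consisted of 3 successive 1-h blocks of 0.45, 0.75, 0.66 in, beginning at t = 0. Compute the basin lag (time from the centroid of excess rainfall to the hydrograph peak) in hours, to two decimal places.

Centroid of excess rainfall: t_c = Σ P_i·t̄_i / ΣP_i = 1.6129 h (block centres at 0.5, 1.5, 2.5 h).
Hydrograph peak occurs at t = 3 h, so basin lag t_L = 3 − 1.6129 = 1.39 h.

t_L ≈ 1.39 h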